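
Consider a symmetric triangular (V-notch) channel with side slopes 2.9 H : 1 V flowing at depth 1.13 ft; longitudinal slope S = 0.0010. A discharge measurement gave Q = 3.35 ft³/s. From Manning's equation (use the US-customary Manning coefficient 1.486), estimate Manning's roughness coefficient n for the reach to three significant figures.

A = z·y² = 2.9×1.13² = 3.703 ft²
P = 2y√(1+z²) = 2×1.13×√(1+2.9²) = 6.933 ft
R = A/P = 3.703/6.933 = 0.5341 ft
n = (1.486/Q)·A·R^(2/3)·S^(1/2) = (1.486/3.35) × 3.703 × 0.6583 × 0.03162 = 0.03420

0.0342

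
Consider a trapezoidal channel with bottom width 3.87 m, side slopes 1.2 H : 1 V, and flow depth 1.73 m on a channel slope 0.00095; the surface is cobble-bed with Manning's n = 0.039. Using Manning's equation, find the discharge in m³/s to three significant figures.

A = (b + z·y)·y = (3.87 + 1.2×1.73)×1.73 = 10.29 m²
P = b + 2y√(1+z²) = 3.87 + 2×1.73×√(1+1.2²) = 9.275 m
R = A/P = 10.29/9.275 = 1.109 m
Q = (1/n)·A·R^(2/3)·S^(1/2) = (1/0.039) × 10.29 × 1.109^(2/3) × 0.00095^(1/2) = 8.711 m³/s

8.71 m³/s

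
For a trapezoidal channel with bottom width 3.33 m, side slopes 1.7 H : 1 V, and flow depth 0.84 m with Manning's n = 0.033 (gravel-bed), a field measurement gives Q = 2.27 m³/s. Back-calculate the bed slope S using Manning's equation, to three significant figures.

A = (b + z·y)·y = (3.33 + 1.7×0.84)×0.84 = 3.997 m²
P = b + 2y√(1+z²) = 3.33 + 2×0.84×√(1+1.7²) = 6.643 m
R = A/P = 3.997/6.643 = 0.6016 m
S = (Q·n / (1·A·R^(2/3)))² = (2.27×0.033 / (1×3.997×0.7126))² = 0.0006917

0.000692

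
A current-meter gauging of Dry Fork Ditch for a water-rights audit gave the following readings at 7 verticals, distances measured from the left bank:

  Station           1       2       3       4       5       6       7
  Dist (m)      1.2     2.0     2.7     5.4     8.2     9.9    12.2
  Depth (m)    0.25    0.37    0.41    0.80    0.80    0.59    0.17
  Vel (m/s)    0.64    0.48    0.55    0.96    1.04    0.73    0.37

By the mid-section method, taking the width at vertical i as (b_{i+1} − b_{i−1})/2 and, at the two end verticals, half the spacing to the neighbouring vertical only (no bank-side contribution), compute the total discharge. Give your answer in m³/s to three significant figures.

w_1 = (2.0 − 1.2)/2 = 0.4 m; q_1 = 0.64 × 0.25 × 0.4 = 0.06400 m³/s
w_2 = (2.7 − 1.2)/2 = 0.75 m; q_2 = 0.48 × 0.37 × 0.75 = 0.1332 m³/s
w_3 = (5.4 − 2.0)/2 = 1.7 m; q_3 = 0.55 × 0.41 × 1.7 = 0.3834 m³/s
w_4 = (8.2 − 2.7)/2 = 2.75 m; q_4 = 0.96 × 0.80 × 2.75 = 2.112 m³/s
w_5 = (9.9 − 5.4)/2 = 2.25 m; q_5 = 1.04 × 0.80 × 2.25 = 1.872 m³/s
w_6 = (12.2 − 8.2)/2 = 2 m; q_6 = 0.73 × 0.59 × 2 = 0.8614 m³/s
w_7 = (12.2 − 9.9)/2 = 1.15 m; q_7 = 0.37 × 0.17 × 1.15 = 0.07234 m³/s
Q = Σ qᵢ = 5.498 m³/s

5.50 m³/s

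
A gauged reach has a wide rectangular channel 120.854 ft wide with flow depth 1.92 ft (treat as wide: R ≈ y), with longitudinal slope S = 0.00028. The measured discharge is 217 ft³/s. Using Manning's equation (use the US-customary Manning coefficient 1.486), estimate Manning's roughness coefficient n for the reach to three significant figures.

A = b·y = 120.854 × 1.92 = 232.0 ft²
Wide channel: R ≈ y = 1.92 ft
n = (1.486/Q)·A·R^(2/3)·S^(1/2) = (1.486/217) × 232.0 × 1.545 × 0.01673 = 0.04107

0.0411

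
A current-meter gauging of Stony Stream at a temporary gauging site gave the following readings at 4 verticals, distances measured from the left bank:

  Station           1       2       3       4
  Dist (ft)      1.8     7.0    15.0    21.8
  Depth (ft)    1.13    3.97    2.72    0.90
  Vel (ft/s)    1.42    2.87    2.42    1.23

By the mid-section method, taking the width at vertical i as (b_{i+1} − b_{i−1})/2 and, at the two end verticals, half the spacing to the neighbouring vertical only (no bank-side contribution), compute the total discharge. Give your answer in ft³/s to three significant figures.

w_1 = (7.0 − 1.8)/2 = 2.6 ft; q_1 = 1.42 × 1.13 × 2.6 = 4.172 ft³/s
w_2 = (15.0 − 1.8)/2 = 6.6 ft; q_2 = 2.87 × 3.97 × 6.6 = 75.20 ft³/s
w_3 = (21.8 − 7.0)/2 = 7.4 ft; q_3 = 2.42 × 2.72 × 7.4 = 48.71 ft³/s
w_4 = (21.8 − 15.0)/2 = 3.4 ft; q_4 = 1.23 × 0.90 × 3.4 = 3.764 ft³/s
Q = Σ qᵢ = 131.8 ft³/s

132 ft³/s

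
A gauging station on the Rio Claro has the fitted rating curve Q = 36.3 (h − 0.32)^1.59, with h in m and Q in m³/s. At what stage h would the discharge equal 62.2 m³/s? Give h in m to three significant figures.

h − h₀ = (Q/C)^(1/b) = (62.2/36.3)^(1/1.59) = 1.403 m
h = 0.32 + 1.403 = 1.723 m

1.72 m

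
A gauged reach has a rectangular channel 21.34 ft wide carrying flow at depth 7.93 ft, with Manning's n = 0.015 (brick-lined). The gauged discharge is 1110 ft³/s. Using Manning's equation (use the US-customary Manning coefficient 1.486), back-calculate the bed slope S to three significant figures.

A = b·y = 21.34 × 7.93 = 169.2 ft²
P = b + 2y = 21.34 + 2×7.93 = 37.20 ft
R = A/P = 169.2/37.20 = 4.549 ft
S = (Q·n / (1.486·A·R^(2/3)))² = (1110×0.015 / (1.486×169.2×2.745))² = 0.0005816

0.000582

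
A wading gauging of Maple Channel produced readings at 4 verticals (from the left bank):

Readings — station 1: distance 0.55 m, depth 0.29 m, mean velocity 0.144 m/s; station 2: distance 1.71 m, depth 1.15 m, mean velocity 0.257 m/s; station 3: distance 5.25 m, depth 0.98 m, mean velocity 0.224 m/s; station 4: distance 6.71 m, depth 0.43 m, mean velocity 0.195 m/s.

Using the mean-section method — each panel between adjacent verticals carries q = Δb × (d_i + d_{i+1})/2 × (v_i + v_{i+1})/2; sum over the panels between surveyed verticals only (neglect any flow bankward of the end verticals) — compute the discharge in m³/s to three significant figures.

Panel 1-2: Δb = 1.16 m, d̄ = (0.29+1.15)/2 = 0.72, v̄ = (0.144+0.257)/2 = 0.2005 → q = 1.16×0.72×0.2005 = 0.1675 m³/s
Panel 2-3: Δb = 3.54 m, d̄ = (1.15+0.98)/2 = 1.065, v̄ = (0.257+0.224)/2 = 0.2405 → q = 3.54×1.065×0.2405 = 0.9067 m³/s
Panel 3-4: Δb = 1.46 m, d̄ = (0.98+0.43)/2 = 0.705, v̄ = (0.224+0.195)/2 = 0.2095 → q = 1.46×0.705×0.2095 = 0.2156 m³/s
Q = Σ q = 1.290 m³/s

1.29 m³/s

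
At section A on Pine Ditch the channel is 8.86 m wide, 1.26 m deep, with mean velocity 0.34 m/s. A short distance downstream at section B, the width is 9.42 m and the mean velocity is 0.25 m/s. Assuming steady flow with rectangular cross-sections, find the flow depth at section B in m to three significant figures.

1.61 m

Q = A₁V₁ = (8.86×1.26) × 0.34 = 3.796 m³/s
d₂ = Q/(b₂ V₂) = 3.796/(9.42×0.25) = 1.612 m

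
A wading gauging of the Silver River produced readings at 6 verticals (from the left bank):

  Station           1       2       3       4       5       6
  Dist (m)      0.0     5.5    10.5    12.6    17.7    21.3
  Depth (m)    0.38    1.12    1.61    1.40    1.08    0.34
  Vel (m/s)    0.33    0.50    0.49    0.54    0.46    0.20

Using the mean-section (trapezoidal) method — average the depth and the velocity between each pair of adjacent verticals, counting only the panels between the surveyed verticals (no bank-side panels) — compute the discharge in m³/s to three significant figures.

10.7 m³/s

Panel 1-2: Δb = 5.5 m, d̄ = (0.38+1.12)/2 = 0.75, v̄ = (0.33+0.50)/2 = 0.415 → q = 5.5×0.75×0.415 = 1.712 m³/s
Panel 2-3: Δb = 5 m, d̄ = (1.12+1.61)/2 = 1.365, v̄ = (0.50+0.49)/2 = 0.495 → q = 5×1.365×0.495 = 3.378 m³/s
Panel 3-4: Δb = 2.1 m, d̄ = (1.61+1.40)/2 = 1.505, v̄ = (0.49+0.54)/2 = 0.515 → q = 2.1×1.505×0.515 = 1.628 m³/s
Panel 4-5: Δb = 5.1 m, d̄ = (1.40+1.08)/2 = 1.24, v̄ = (0.54+0.46)/2 = 0.5 → q = 5.1×1.24×0.5 = 3.162 m³/s
Panel 5-6: Δb = 3.6 m, d̄ = (1.08+0.34)/2 = 0.71, v̄ = (0.46+0.20)/2 = 0.33 → q = 3.6×0.71×0.33 = 0.8435 m³/s
Q = Σ q = 10.72 m³/s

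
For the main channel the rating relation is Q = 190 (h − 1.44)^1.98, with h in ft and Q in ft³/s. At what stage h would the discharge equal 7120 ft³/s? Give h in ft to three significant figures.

7.67 ft

h − h₀ = (Q/C)^(1/b) = (7120/190)^(1/1.98) = 6.235 ft
h = 1.44 + 6.235 = 7.675 ft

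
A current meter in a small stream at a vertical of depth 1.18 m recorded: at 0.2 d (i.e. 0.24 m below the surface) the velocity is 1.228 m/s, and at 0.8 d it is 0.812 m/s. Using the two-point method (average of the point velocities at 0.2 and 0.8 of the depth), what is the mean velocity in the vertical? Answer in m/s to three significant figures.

v̄ = (1.228 + 0.812) / 2 = 1.020 m/s

1.02 m/s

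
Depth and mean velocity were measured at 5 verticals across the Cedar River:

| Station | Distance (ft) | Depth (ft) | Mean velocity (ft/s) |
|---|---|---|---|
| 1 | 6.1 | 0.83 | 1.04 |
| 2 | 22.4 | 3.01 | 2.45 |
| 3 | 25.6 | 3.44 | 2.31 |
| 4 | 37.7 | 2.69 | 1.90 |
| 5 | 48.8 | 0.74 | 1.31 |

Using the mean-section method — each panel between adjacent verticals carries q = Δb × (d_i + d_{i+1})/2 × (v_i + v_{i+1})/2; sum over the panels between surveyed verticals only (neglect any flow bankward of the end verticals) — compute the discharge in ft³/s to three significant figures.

188 ft³/s

Panel 1-2: Δb = 16.3 ft, d̄ = (0.83+3.01)/2 = 1.92, v̄ = (1.04+2.45)/2 = 1.745 → q = 16.3×1.92×1.745 = 54.61 ft³/s
Panel 2-3: Δb = 3.2 ft, d̄ = (3.01+3.44)/2 = 3.225, v̄ = (2.45+2.31)/2 = 2.38 → q = 3.2×3.225×2.38 = 24.56 ft³/s
Panel 3-4: Δb = 12.1 ft, d̄ = (3.44+2.69)/2 = 3.065, v̄ = (2.31+1.90)/2 = 2.105 → q = 12.1×3.065×2.105 = 78.07 ft³/s
Panel 4-5: Δb = 11.1 ft, d̄ = (2.69+0.74)/2 = 1.715, v̄ = (1.90+1.31)/2 = 1.605 → q = 11.1×1.715×1.605 = 30.55 ft³/s
Q = Σ q = 187.8 ft³/s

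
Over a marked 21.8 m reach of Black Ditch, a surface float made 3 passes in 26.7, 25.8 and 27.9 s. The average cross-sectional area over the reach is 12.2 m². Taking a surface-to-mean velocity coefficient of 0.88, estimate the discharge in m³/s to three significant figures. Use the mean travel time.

8.73 m³/s

t̄ = (26.7 + 25.8 + 27.9) / 3 = 26.8 s
v_surface = L / t̄ = 21.8 / 26.8 = 0.8134 m/s
v_mean = 0.88 × 0.8134 = 0.7158 m/s
Q = A × v_mean = 12.2 × 0.7158 = 8.733 m³/s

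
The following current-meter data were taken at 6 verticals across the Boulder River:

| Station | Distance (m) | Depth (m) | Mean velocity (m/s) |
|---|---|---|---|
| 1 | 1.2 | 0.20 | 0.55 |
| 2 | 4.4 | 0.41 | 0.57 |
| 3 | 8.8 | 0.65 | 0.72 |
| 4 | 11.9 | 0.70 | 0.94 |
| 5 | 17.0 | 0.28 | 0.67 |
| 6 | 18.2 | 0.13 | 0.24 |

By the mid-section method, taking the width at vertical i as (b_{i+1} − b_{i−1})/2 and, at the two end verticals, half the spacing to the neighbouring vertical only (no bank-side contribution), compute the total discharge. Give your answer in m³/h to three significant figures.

w_1 = (4.4 − 1.2)/2 = 1.6 m; q_1 = 0.55 × 0.20 × 1.6 = 0.1760 m³/s
w_2 = (8.8 − 1.2)/2 = 3.8 m; q_2 = 0.57 × 0.41 × 3.8 = 0.8881 m³/s
w_3 = (11.9 − 4.4)/2 = 3.75 m; q_3 = 0.72 × 0.65 × 3.75 = 1.755 m³/s
w_4 = (17.0 − 8.8)/2 = 4.1 m; q_4 = 0.94 × 0.70 × 4.1 = 2.698 m³/s
w_5 = (18.2 − 11.9)/2 = 3.15 m; q_5 = 0.67 × 0.28 × 3.15 = 0.5909 m³/s
w_6 = (18.2 − 17.0)/2 = 0.6 m; q_6 = 0.24 × 0.13 × 0.6 = 0.01872 m³/s
Q = Σ qᵢ = 6.127 m³/s
= 6.127 × 3600 = 22060 m³/h

22100 m³/h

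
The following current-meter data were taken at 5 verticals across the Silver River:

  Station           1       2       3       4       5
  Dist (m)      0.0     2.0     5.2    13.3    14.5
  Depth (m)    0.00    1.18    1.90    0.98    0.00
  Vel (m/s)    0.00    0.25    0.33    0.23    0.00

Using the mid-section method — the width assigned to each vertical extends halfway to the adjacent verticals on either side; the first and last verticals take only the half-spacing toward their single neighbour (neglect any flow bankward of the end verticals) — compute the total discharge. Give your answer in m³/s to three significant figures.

5.36 m³/s

w_2 = (5.2 − 0.0)/2 = 2.6 m; q_2 = 0.25 × 1.18 × 2.6 = 0.7670 m³/s
w_3 = (13.3 − 2.0)/2 = 5.65 m; q_3 = 0.33 × 1.90 × 5.65 = 3.543 m³/s
w_4 = (14.5 − 5.2)/2 = 4.65 m; q_4 = 0.23 × 0.98 × 4.65 = 1.048 m³/s
Stations 1, 5 contribute zero (depth or velocity is 0).
Q = Σ qᵢ = 5.358 m³/s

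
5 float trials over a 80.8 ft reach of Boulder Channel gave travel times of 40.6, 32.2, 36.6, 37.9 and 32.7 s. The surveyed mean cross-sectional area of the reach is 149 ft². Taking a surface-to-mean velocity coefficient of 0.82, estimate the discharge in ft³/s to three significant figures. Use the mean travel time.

274 ft³/s

t̄ = (40.6 + 32.2 + 36.6 + 37.9 + 32.7) / 5 = 36 s
v_surface = L / t̄ = 80.8 / 36 = 2.244 ft/s
v_mean = 0.82 × 2.244 = 1.840 ft/s
Q = A × v_mean = 149 × 1.840 = 274.2 ft³/s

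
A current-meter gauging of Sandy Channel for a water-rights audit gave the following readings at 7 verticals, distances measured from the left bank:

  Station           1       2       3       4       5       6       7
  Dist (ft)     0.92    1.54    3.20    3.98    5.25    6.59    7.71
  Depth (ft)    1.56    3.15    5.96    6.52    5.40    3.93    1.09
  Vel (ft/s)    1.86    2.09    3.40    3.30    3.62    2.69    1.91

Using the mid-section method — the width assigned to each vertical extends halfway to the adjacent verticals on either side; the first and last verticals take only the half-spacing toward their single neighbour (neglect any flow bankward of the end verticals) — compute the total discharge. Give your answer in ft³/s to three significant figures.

94.9 ft³/s

w_1 = (1.54 − 0.92)/2 = 0.31 ft; q_1 = 1.86 × 1.56 × 0.31 = 0.8995 ft³/s
w_2 = (3.20 − 0.92)/2 = 1.14 ft; q_2 = 2.09 × 3.15 × 1.14 = 7.505 ft³/s
w_3 = (3.98 − 1.54)/2 = 1.22 ft; q_3 = 3.40 × 5.96 × 1.22 = 24.72 ft³/s
w_4 = (5.25 − 3.20)/2 = 1.025 ft; q_4 = 3.30 × 6.52 × 1.025 = 22.05 ft³/s
w_5 = (6.59 − 3.98)/2 = 1.305 ft; q_5 = 3.62 × 5.40 × 1.305 = 25.51 ft³/s
w_6 = (7.71 − 5.25)/2 = 1.23 ft; q_6 = 2.69 × 3.93 × 1.23 = 13.00 ft³/s
w_7 = (7.71 − 6.59)/2 = 0.56 ft; q_7 = 1.91 × 1.09 × 0.56 = 1.166 ft³/s
Q = Σ qᵢ = 94.86 ft³/s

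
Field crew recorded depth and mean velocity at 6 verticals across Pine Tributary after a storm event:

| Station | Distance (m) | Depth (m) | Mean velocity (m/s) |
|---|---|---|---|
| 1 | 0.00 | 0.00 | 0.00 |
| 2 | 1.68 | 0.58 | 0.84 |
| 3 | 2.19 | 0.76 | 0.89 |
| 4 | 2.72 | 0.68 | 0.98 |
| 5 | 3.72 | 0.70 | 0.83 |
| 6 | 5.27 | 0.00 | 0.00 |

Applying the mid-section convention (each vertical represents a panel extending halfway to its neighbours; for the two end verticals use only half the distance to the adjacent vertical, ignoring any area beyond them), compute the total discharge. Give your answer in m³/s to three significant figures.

2.14 m³/s

w_2 = (2.19 − 0.00)/2 = 1.095 m; q_2 = 0.84 × 0.58 × 1.095 = 0.5335 m³/s
w_3 = (2.72 − 1.68)/2 = 0.52 m; q_3 = 0.89 × 0.76 × 0.52 = 0.3517 m³/s
w_4 = (3.72 − 2.19)/2 = 0.765 m; q_4 = 0.98 × 0.68 × 0.765 = 0.5098 m³/s
w_5 = (5.27 − 2.72)/2 = 1.275 m; q_5 = 0.83 × 0.70 × 1.275 = 0.7408 m³/s
Stations 1, 6 contribute zero (depth or velocity is 0).
Q = Σ qᵢ = 2.136 m³/s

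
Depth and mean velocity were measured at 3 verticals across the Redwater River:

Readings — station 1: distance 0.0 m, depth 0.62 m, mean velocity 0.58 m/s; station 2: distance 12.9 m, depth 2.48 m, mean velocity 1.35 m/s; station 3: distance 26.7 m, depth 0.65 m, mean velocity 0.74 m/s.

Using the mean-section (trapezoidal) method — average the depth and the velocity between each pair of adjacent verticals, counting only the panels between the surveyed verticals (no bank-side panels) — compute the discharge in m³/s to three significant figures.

Panel 1-2: Δb = 12.9 m, d̄ = (0.62+2.48)/2 = 1.55, v̄ = (0.58+1.35)/2 = 0.965 → q = 12.9×1.55×0.965 = 19.30 m³/s
Panel 2-3: Δb = 13.8 m, d̄ = (2.48+0.65)/2 = 1.565, v̄ = (1.35+0.74)/2 = 1.045 → q = 13.8×1.565×1.045 = 22.57 m³/s
Q = Σ q = 41.86 m³/s

41.9 m³/s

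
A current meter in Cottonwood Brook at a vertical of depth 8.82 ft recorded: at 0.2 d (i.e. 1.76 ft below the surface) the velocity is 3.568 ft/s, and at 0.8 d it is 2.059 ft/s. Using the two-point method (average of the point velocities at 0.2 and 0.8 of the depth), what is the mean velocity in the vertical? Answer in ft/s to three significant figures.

2.81 ft/s

v̄ = (3.568 + 2.059) / 2 = 2.814 ft/s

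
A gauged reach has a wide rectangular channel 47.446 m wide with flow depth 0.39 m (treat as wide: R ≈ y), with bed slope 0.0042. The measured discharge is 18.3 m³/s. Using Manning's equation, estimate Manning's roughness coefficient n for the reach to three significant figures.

0.0350

A = b·y = 47.446 × 0.39 = 18.50 m²
Wide channel: R ≈ y = 0.39 m
n = (1/Q)·A·R^(2/3)·S^(1/2) = (1/18.3) × 18.50 × 0.5338 × 0.06481 = 0.03498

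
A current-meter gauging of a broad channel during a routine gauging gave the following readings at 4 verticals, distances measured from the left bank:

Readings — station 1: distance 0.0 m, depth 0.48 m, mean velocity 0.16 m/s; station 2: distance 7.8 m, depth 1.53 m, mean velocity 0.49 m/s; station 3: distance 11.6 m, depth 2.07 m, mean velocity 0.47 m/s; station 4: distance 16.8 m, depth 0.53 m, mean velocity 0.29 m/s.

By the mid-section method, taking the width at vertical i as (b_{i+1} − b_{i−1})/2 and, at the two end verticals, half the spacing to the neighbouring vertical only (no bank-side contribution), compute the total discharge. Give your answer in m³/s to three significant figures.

w_1 = (7.8 − 0.0)/2 = 3.9 m; q_1 = 0.16 × 0.48 × 3.9 = 0.2995 m³/s
w_2 = (11.6 − 0.0)/2 = 5.8 m; q_2 = 0.49 × 1.53 × 5.8 = 4.348 m³/s
w_3 = (16.8 − 7.8)/2 = 4.5 m; q_3 = 0.47 × 2.07 × 4.5 = 4.378 m³/s
w_4 = (16.8 − 11.6)/2 = 2.6 m; q_4 = 0.29 × 0.53 × 2.6 = 0.3996 m³/s
Q = Σ qᵢ = 9.425 m³/s

9.43 m³/s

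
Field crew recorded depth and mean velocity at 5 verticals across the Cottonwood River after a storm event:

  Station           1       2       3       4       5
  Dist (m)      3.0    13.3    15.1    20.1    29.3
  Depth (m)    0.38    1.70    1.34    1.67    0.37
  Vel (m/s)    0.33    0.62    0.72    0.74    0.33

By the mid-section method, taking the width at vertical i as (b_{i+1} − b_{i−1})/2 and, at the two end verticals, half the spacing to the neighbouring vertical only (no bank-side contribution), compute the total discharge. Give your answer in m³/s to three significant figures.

19.6 m³/s

w_1 = (13.3 − 3.0)/2 = 5.15 m; q_1 = 0.33 × 0.38 × 5.15 = 0.6458 m³/s
w_2 = (15.1 − 3.0)/2 = 6.05 m; q_2 = 0.62 × 1.70 × 6.05 = 6.377 m³/s
w_3 = (20.1 − 13.3)/2 = 3.4 m; q_3 = 0.72 × 1.34 × 3.4 = 3.280 m³/s
w_4 = (29.3 − 15.1)/2 = 7.1 m; q_4 = 0.74 × 1.67 × 7.1 = 8.774 m³/s
w_5 = (29.3 − 20.1)/2 = 4.6 m; q_5 = 0.33 × 0.37 × 4.6 = 0.5617 m³/s
Q = Σ qᵢ = 19.64 m³/s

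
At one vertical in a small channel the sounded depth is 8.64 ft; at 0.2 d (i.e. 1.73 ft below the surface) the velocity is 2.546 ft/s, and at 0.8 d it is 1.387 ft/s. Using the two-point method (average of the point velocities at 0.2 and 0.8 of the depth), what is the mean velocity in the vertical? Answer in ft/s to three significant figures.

1.97 ft/s

v̄ = (2.546 + 1.387) / 2 = 1.967 ft/s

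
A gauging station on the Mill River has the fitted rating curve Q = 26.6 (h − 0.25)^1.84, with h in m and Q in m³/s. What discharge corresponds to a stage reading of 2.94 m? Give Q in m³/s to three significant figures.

164 m³/s

Q = 26.6 × (2.94 − 0.25)^1.84 = 26.6 × 2.69^1.84 = 164.3 m³/s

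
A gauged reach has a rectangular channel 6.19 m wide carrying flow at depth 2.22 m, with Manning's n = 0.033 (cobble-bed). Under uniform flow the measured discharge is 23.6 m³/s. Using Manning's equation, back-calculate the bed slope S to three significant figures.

0.00228

A = b·y = 6.19 × 2.22 = 13.74 m²
P = b + 2y = 6.19 + 2×2.22 = 10.63 m
R = A/P = 13.74/10.63 = 1.293 m
S = (Q·n / (1·A·R^(2/3)))² = (23.6×0.033 / (1×13.74×1.187))² = 0.002281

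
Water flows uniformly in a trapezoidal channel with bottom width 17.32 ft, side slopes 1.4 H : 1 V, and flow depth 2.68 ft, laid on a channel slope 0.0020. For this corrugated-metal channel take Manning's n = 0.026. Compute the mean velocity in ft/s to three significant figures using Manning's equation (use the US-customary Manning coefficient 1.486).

4.23 ft/s

A = (b + z·y)·y = (17.32 + 1.4×2.68)×2.68 = 56.47 ft²
P = b + 2y√(1+z²) = 17.32 + 2×2.68×√(1+1.4²) = 26.54 ft
R = A/P = 56.47/26.54 = 2.128 ft
Q = (1.486/n)·A·R^(2/3)·S^(1/2) = (1.486/0.026) × 56.47 × 2.128^(2/3) × 0.0020^(1/2) = 238.8 ft³/s
V = Q/A = 238.8/56.47 = 4.228 ft/s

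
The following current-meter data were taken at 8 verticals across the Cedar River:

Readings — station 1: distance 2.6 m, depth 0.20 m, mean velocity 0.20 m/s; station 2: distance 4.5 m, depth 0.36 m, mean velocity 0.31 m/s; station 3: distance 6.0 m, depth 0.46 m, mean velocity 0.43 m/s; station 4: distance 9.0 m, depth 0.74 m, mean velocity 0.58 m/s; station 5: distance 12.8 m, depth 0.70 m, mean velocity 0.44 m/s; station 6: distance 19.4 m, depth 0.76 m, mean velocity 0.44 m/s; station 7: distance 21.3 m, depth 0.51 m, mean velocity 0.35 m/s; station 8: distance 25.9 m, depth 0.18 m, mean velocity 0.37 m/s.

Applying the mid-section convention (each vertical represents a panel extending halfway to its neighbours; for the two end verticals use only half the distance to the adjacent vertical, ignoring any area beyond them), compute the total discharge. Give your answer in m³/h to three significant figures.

w_1 = (4.5 − 2.6)/2 = 0.95 m; q_1 = 0.20 × 0.20 × 0.95 = 0.03800 m³/s
w_2 = (6.0 − 2.6)/2 = 1.7 m; q_2 = 0.31 × 0.36 × 1.7 = 0.1897 m³/s
w_3 = (9.0 − 4.5)/2 = 2.25 m; q_3 = 0.43 × 0.46 × 2.25 = 0.4451 m³/s
w_4 = (12.8 − 6.0)/2 = 3.4 m; q_4 = 0.58 × 0.74 × 3.4 = 1.459 m³/s
w_5 = (19.4 − 9.0)/2 = 5.2 m; q_5 = 0.44 × 0.70 × 5.2 = 1.602 m³/s
w_6 = (21.3 − 12.8)/2 = 4.25 m; q_6 = 0.44 × 0.76 × 4.25 = 1.421 m³/s
w_7 = (25.9 − 19.4)/2 = 3.25 m; q_7 = 0.35 × 0.51 × 3.25 = 0.5801 m³/s
w_8 = (25.9 − 21.3)/2 = 2.3 m; q_8 = 0.37 × 0.18 × 2.3 = 0.1532 m³/s
Q = Σ qᵢ = 5.888 m³/s
= 5.888 × 3600 = 21200 m³/h

21200 m³/h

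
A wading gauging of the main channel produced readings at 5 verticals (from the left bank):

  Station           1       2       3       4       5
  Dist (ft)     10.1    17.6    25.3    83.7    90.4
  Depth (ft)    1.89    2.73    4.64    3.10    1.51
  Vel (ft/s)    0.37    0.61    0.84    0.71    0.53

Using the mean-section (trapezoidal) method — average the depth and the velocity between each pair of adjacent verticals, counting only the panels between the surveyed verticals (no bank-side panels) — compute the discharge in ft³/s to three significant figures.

Panel 1-2: Δb = 7.5 ft, d̄ = (1.89+2.73)/2 = 2.31, v̄ = (0.37+0.61)/2 = 0.49 → q = 7.5×2.31×0.49 = 8.489 ft³/s
Panel 2-3: Δb = 7.7 ft, d̄ = (2.73+4.64)/2 = 3.685, v̄ = (0.61+0.84)/2 = 0.725 → q = 7.7×3.685×0.725 = 20.57 ft³/s
Panel 3-4: Δb = 58.4 ft, d̄ = (4.64+3.10)/2 = 3.87, v̄ = (0.84+0.71)/2 = 0.775 → q = 58.4×3.87×0.775 = 175.2 ft³/s
Panel 4-5: Δb = 6.7 ft, d̄ = (3.10+1.51)/2 = 2.305, v̄ = (0.71+0.53)/2 = 0.62 → q = 6.7×2.305×0.62 = 9.575 ft³/s
Q = Σ q = 213.8 ft³/s

214 ft³/s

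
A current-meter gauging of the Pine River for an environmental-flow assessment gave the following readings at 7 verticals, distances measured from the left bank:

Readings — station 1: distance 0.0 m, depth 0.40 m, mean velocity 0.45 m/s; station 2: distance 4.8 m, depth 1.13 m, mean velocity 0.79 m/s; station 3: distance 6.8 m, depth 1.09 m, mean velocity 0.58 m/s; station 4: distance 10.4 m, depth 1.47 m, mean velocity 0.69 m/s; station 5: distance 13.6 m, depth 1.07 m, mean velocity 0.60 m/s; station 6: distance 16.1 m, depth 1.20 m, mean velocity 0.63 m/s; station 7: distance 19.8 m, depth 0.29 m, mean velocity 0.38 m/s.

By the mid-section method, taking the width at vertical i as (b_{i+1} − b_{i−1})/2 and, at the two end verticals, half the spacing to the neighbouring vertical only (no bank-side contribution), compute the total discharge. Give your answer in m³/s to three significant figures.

w_1 = (4.8 − 0.0)/2 = 2.4 m; q_1 = 0.45 × 0.40 × 2.4 = 0.4320 m³/s
w_2 = (6.8 − 0.0)/2 = 3.4 m; q_2 = 0.79 × 1.13 × 3.4 = 3.035 m³/s
w_3 = (10.4 − 4.8)/2 = 2.8 m; q_3 = 0.58 × 1.09 × 2.8 = 1.770 m³/s
w_4 = (13.6 − 6.8)/2 = 3.4 m; q_4 = 0.69 × 1.47 × 3.4 = 3.449 m³/s
w_5 = (16.1 − 10.4)/2 = 2.85 m; q_5 = 0.60 × 1.07 × 2.85 = 1.830 m³/s
w_6 = (19.8 − 13.6)/2 = 3.1 m; q_6 = 0.63 × 1.20 × 3.1 = 2.344 m³/s
w_7 = (19.8 − 16.1)/2 = 1.85 m; q_7 = 0.38 × 0.29 × 1.85 = 0.2039 m³/s
Q = Σ qᵢ = 13.06 m³/s

13.1 m³/s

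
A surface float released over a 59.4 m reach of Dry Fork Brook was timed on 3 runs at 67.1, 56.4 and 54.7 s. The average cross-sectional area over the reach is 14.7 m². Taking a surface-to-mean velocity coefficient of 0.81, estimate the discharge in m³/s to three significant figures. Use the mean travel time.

t̄ = (67.1 + 56.4 + 54.7) / 3 = 59.4 s
v_surface = L / t̄ = 59.4 / 59.4 = 1.000 m/s
v_mean = 0.81 × 1.000 = 0.8100 m/s
Q = A × v_mean = 14.7 × 0.8100 = 11.91 m³/s

11.9 m³/s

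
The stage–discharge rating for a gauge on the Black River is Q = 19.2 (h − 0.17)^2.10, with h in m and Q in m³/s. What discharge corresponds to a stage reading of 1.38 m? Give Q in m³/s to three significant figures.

28.7 m³/s

Q = 19.2 × (1.38 − 0.17)^2.10 = 19.2 × 1.21^2.10 = 28.65 m³/s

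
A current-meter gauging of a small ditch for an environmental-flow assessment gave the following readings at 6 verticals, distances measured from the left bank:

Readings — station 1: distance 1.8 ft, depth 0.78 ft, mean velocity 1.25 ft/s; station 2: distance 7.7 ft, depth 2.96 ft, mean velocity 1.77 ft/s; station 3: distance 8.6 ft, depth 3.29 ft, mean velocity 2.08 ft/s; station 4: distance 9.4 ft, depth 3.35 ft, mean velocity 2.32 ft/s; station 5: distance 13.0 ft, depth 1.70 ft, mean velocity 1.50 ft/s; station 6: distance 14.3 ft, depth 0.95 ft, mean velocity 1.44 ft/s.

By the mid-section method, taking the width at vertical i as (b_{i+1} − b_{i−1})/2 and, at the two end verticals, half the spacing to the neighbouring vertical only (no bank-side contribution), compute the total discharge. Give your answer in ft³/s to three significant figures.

50.7 ft³/s

w_1 = (7.7 − 1.8)/2 = 2.95 ft; q_1 = 1.25 × 0.78 × 2.95 = 2.876 ft³/s
w_2 = (8.6 − 1.8)/2 = 3.4 ft; q_2 = 1.77 × 2.96 × 3.4 = 17.81 ft³/s
w_3 = (9.4 − 7.7)/2 = 0.85 ft; q_3 = 2.08 × 3.29 × 0.85 = 5.817 ft³/s
w_4 = (13.0 − 8.6)/2 = 2.2 ft; q_4 = 2.32 × 3.35 × 2.2 = 17.10 ft³/s
w_5 = (14.3 − 9.4)/2 = 2.45 ft; q_5 = 1.50 × 1.70 × 2.45 = 6.248 ft³/s
w_6 = (14.3 − 13.0)/2 = 0.65 ft; q_6 = 1.44 × 0.95 × 0.65 = 0.8892 ft³/s
Q = Σ qᵢ = 50.74 ft³/s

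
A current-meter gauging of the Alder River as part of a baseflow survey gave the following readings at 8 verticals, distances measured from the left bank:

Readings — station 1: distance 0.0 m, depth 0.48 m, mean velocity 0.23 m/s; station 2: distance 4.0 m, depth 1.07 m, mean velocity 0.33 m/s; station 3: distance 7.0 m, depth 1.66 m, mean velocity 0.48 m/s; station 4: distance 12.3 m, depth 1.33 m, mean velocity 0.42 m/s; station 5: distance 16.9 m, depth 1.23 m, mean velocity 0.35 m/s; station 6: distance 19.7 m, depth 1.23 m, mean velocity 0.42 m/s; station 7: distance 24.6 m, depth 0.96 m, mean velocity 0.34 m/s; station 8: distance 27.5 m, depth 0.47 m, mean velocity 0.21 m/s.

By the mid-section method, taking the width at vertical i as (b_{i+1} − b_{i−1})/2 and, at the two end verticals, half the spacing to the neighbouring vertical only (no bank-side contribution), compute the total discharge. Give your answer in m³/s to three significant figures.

12.5 m³/s

w_1 = (4.0 − 0.0)/2 = 2 m; q_1 = 0.23 × 0.48 × 2 = 0.2208 m³/s
w_2 = (7.0 − 0.0)/2 = 3.5 m; q_2 = 0.33 × 1.07 × 3.5 = 1.236 m³/s
w_3 = (12.3 − 4.0)/2 = 4.15 m; q_3 = 0.48 × 1.66 × 4.15 = 3.307 m³/s
w_4 = (16.9 − 7.0)/2 = 4.95 m; q_4 = 0.42 × 1.33 × 4.95 = 2.765 m³/s
w_5 = (19.7 − 12.3)/2 = 3.7 m; q_5 = 0.35 × 1.23 × 3.7 = 1.593 m³/s
w_6 = (24.6 − 16.9)/2 = 3.85 m; q_6 = 0.42 × 1.23 × 3.85 = 1.989 m³/s
w_7 = (27.5 − 19.7)/2 = 3.9 m; q_7 = 0.34 × 0.96 × 3.9 = 1.273 m³/s
w_8 = (27.5 − 24.6)/2 = 1.45 m; q_8 = 0.21 × 0.47 × 1.45 = 0.1431 m³/s
Q = Σ qᵢ = 12.53 m³/s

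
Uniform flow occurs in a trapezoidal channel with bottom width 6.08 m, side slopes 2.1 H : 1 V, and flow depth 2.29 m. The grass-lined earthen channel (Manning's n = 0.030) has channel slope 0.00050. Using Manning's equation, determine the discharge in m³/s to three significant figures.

24.2 m³/s

A = (b + z·y)·y = (6.08 + 2.1×2.29)×2.29 = 24.94 m²
P = b + 2y√(1+z²) = 6.08 + 2×2.29×√(1+2.1²) = 16.73 m
R = A/P = 24.94/16.73 = 1.490 m
Q = (1/n)·A·R^(2/3)·S^(1/2) = (1/0.030) × 24.94 × 1.490^(2/3) × 0.00050^(1/2) = 24.25 m³/s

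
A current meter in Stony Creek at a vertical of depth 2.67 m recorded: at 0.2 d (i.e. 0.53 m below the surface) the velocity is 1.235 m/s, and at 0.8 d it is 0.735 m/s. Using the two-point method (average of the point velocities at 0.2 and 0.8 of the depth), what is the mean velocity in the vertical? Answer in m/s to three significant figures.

v̄ = (1.235 + 0.735) / 2 = 0.9850 m/s

0.985 m/s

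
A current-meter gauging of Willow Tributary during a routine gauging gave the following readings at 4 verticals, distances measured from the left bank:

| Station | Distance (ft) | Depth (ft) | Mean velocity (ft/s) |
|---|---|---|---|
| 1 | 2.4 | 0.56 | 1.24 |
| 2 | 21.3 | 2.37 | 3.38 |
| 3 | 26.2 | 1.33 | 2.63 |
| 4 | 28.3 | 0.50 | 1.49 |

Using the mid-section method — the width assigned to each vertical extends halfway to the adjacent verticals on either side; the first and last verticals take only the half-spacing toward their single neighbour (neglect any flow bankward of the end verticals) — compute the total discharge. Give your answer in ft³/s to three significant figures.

115 ft³/s

w_1 = (21.3 − 2.4)/2 = 9.45 ft; q_1 = 1.24 × 0.56 × 9.45 = 6.562 ft³/s
w_2 = (26.2 − 2.4)/2 = 11.9 ft; q_2 = 3.38 × 2.37 × 11.9 = 95.33 ft³/s
w_3 = (28.3 − 21.3)/2 = 3.5 ft; q_3 = 2.63 × 1.33 × 3.5 = 12.24 ft³/s
w_4 = (28.3 − 26.2)/2 = 1.05 ft; q_4 = 1.49 × 0.50 × 1.05 = 0.7823 ft³/s
Q = Σ qᵢ = 114.9 ft³/s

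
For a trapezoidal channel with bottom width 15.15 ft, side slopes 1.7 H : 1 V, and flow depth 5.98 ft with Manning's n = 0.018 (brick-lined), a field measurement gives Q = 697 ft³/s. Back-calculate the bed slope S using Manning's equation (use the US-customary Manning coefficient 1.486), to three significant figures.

A = (b + z·y)·y = (15.15 + 1.7×5.98)×5.98 = 151.4 ft²
P = b + 2y√(1+z²) = 15.15 + 2×5.98×√(1+1.7²) = 38.74 ft
R = A/P = 151.4/38.74 = 3.908 ft
S = (Q·n / (1.486·A·R^(2/3)))² = (697×0.018 / (1.486×151.4×2.481))² = 0.0005053

0.000505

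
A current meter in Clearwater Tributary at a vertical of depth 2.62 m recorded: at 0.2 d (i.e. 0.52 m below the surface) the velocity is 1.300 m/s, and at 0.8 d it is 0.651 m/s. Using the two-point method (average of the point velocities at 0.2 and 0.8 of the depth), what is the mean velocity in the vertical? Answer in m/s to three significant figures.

v̄ = (1.300 + 0.651) / 2 = 0.9755 m/s

0.976 m/s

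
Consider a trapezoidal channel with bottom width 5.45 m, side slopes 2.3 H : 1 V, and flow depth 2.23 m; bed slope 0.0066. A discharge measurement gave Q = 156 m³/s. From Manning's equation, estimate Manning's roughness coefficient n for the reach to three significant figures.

0.0155

A = (b + z·y)·y = (5.45 + 2.3×2.23)×2.23 = 23.59 m²
P = b + 2y√(1+z²) = 5.45 + 2×2.23×√(1+2.3²) = 16.64 m
R = A/P = 23.59/16.64 = 1.418 m
n = (1/Q)·A·R^(2/3)·S^(1/2) = (1/156) × 23.59 × 1.262 × 0.08124 = 0.01551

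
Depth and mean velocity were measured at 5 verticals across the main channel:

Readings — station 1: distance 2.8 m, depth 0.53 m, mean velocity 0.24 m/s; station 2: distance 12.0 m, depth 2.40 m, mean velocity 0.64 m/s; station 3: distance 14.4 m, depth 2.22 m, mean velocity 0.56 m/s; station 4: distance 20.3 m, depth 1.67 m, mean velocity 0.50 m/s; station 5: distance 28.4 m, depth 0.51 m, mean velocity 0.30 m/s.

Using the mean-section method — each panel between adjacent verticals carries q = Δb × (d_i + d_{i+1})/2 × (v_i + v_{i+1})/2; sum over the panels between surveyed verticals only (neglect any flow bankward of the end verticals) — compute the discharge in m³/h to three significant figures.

Panel 1-2: Δb = 9.2 m, d̄ = (0.53+2.40)/2 = 1.465, v̄ = (0.24+0.64)/2 = 0.44 → q = 9.2×1.465×0.44 = 5.930 m³/s
Panel 2-3: Δb = 2.4 m, d̄ = (2.40+2.22)/2 = 2.31, v̄ = (0.64+0.56)/2 = 0.6 → q = 2.4×2.31×0.6 = 3.326 m³/s
Panel 3-4: Δb = 5.9 m, d̄ = (2.22+1.67)/2 = 1.945, v̄ = (0.56+0.50)/2 = 0.53 → q = 5.9×1.945×0.53 = 6.082 m³/s
Panel 4-5: Δb = 8.1 m, d̄ = (1.67+0.51)/2 = 1.09, v̄ = (0.50+0.30)/2 = 0.4 → q = 8.1×1.09×0.4 = 3.532 m³/s
Q = Σ q = 18.87 m³/s
= 18.87 × 3600 = 67930 m³/h

67900 m³/h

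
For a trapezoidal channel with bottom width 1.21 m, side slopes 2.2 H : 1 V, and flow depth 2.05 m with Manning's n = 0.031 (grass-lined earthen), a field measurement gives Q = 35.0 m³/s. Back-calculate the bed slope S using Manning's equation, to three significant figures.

A = (b + z·y)·y = (1.21 + 2.2×2.05)×2.05 = 11.73 m²
P = b + 2y√(1+z²) = 1.21 + 2×2.05×√(1+2.2²) = 11.12 m
R = A/P = 11.73/11.12 = 1.055 m
S = (Q·n / (1·A·R^(2/3)))² = (35.0×0.031 / (1×11.73×1.036))² = 0.007975

0.00798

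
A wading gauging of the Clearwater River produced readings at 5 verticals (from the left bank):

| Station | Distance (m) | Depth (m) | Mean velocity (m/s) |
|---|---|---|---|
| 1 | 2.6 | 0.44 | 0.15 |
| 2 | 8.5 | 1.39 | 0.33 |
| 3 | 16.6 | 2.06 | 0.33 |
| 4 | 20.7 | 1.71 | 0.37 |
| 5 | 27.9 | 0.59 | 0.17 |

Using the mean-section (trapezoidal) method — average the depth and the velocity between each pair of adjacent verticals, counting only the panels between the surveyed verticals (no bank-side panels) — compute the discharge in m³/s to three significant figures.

10.8 m³/s

Panel 1-2: Δb = 5.9 m, d̄ = (0.44+1.39)/2 = 0.915, v̄ = (0.15+0.33)/2 = 0.24 → q = 5.9×0.915×0.24 = 1.296 m³/s
Panel 2-3: Δb = 8.1 m, d̄ = (1.39+2.06)/2 = 1.725, v̄ = (0.33+0.33)/2 = 0.33 → q = 8.1×1.725×0.33 = 4.611 m³/s
Panel 3-4: Δb = 4.1 m, d̄ = (2.06+1.71)/2 = 1.885, v̄ = (0.33+0.37)/2 = 0.35 → q = 4.1×1.885×0.35 = 2.705 m³/s
Panel 4-5: Δb = 7.2 m, d̄ = (1.71+0.59)/2 = 1.15, v̄ = (0.37+0.17)/2 = 0.27 → q = 7.2×1.15×0.27 = 2.236 m³/s
Q = Σ q = 10.85 m³/s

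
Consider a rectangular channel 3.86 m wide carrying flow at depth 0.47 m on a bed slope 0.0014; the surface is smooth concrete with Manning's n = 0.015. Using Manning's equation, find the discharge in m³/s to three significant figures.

A = b·y = 3.86 × 0.47 = 1.814 m²
P = b + 2y = 3.86 + 2×0.47 = 4.800 m
R = A/P = 1.814/4.800 = 0.3780 m
Q = (1/n)·A·R^(2/3)·S^(1/2) = (1/0.015) × 1.814 × 0.3780^(2/3) × 0.0014^(1/2) = 2.366 m³/s

2.37 m³/s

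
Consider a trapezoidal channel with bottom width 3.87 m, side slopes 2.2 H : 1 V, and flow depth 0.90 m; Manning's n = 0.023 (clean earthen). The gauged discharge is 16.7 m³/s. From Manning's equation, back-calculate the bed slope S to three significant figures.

A = (b + z·y)·y = (3.87 + 2.2×0.90)×0.90 = 5.265 m²
P = b + 2y√(1+z²) = 3.87 + 2×0.90×√(1+2.2²) = 8.220 m
R = A/P = 5.265/8.220 = 0.6405 m
S = (Q·n / (1·A·R^(2/3)))² = (16.7×0.023 / (1×5.265×0.7431))² = 0.009639

0.00964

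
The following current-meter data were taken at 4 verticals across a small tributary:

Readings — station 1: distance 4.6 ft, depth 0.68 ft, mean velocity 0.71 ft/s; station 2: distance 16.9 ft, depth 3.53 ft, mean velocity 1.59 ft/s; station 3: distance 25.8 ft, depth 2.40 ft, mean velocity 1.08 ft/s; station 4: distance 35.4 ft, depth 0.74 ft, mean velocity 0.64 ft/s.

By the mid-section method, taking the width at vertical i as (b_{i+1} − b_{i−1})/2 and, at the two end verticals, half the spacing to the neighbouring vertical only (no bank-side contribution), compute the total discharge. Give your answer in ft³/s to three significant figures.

88.7 ft³/s

w_1 = (16.9 − 4.6)/2 = 6.15 ft; q_1 = 0.71 × 0.68 × 6.15 = 2.969 ft³/s
w_2 = (25.8 − 4.6)/2 = 10.6 ft; q_2 = 1.59 × 3.53 × 10.6 = 59.49 ft³/s
w_3 = (35.4 − 16.9)/2 = 9.25 ft; q_3 = 1.08 × 2.40 × 9.25 = 23.98 ft³/s
w_4 = (35.4 − 25.8)/2 = 4.8 ft; q_4 = 0.64 × 0.74 × 4.8 = 2.273 ft³/s
Q = Σ qᵢ = 88.71 ft³/s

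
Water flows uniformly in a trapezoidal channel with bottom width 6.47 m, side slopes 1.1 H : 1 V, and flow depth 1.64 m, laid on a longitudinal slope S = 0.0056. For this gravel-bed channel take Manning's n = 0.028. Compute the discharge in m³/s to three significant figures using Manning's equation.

A = (b + z·y)·y = (6.47 + 1.1×1.64)×1.64 = 13.57 m²
P = b + 2y√(1+z²) = 6.47 + 2×1.64×√(1+1.1²) = 11.35 m
R = A/P = 13.57/11.35 = 1.196 m
Q = (1/n)·A·R^(2/3)·S^(1/2) = (1/0.028) × 13.57 × 1.196^(2/3) × 0.0056^(1/2) = 40.86 m³/s

40.9 m³/s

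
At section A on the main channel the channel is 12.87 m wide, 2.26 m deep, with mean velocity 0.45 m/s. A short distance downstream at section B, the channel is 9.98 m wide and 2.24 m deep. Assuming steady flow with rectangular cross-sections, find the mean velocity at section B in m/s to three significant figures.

Q = A₁V₁ = (12.87×2.26) × 0.45 = 13.09 m³/s
A₂ = 9.98 × 2.24 = 22.36 m²
V₂ = Q/A₂ = 13.09/22.36 = 0.5855 m/s

0.585 m/s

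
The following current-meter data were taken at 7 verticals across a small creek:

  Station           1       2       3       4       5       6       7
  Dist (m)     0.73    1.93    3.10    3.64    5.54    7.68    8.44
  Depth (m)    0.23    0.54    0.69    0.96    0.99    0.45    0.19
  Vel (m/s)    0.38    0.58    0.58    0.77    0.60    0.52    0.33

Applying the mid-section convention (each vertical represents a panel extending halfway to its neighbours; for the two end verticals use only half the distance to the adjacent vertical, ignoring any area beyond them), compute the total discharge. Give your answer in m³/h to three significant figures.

w_1 = (1.93 − 0.73)/2 = 0.6 m; q_1 = 0.38 × 0.23 × 0.6 = 0.05244 m³/s
w_2 = (3.10 − 0.73)/2 = 1.185 m; q_2 = 0.58 × 0.54 × 1.185 = 0.3711 m³/s
w_3 = (3.64 − 1.93)/2 = 0.855 m; q_3 = 0.58 × 0.69 × 0.855 = 0.3422 m³/s
w_4 = (5.54 − 3.10)/2 = 1.22 m; q_4 = 0.77 × 0.96 × 1.22 = 0.9018 m³/s
w_5 = (7.68 − 3.64)/2 = 2.02 m; q_5 = 0.60 × 0.99 × 2.02 = 1.200 m³/s
w_6 = (8.44 − 5.54)/2 = 1.45 m; q_6 = 0.52 × 0.45 × 1.45 = 0.3393 m³/s
w_7 = (8.44 − 7.68)/2 = 0.38 m; q_7 = 0.33 × 0.19 × 0.38 = 0.02383 m³/s
Q = Σ qᵢ = 3.231 m³/s
= 3.231 × 3600 = 11630 m³/h

11600 m³/h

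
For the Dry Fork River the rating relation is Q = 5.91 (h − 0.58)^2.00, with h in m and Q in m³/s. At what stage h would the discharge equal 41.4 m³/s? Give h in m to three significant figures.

3.23 m

h − h₀ = (Q/C)^(1/b) = (41.4/5.91)^(1/2.00) = 2.647 m
h = 0.58 + 2.647 = 3.227 m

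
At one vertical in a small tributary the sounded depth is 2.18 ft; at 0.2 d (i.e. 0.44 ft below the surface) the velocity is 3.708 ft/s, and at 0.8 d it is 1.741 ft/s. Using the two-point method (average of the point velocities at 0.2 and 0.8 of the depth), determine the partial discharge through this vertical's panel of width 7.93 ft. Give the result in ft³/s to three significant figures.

47.1 ft³/s

v̄ = (3.708 + 1.741) / 2 = 2.725 ft/s
q = v̄ × d × w = 2.725 × 2.18 × 7.93 = 47.10 ft³/s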